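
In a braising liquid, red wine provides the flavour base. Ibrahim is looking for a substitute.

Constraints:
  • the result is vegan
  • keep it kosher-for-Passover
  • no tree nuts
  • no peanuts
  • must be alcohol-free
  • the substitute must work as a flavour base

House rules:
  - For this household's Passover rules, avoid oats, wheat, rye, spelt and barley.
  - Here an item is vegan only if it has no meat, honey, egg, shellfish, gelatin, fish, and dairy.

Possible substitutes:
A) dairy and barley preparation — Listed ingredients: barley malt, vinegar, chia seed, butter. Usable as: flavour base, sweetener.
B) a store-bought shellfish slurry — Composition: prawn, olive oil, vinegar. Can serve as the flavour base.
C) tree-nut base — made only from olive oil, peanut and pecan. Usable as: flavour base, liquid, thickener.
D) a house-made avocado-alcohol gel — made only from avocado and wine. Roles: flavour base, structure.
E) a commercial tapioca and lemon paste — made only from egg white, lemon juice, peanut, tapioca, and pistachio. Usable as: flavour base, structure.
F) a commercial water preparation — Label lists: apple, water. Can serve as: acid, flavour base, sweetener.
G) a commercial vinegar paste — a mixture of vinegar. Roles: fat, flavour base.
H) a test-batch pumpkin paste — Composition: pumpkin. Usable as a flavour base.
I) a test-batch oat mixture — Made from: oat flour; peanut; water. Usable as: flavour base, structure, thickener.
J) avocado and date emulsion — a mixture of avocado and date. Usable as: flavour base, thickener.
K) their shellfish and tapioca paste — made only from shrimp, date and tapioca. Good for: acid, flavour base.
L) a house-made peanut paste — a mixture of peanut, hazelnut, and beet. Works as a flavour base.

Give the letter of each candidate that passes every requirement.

F, G, H, J

A: has barley malt, so not kosher-for-Passover; has butter, so not vegan — reject
B: has prawn, so not vegan — out
C: has peanut, so not peanut-free; has pecan, so not tree-nut-free — out
D: has wine, so not alcohol-free — reject
E: has egg white, so not vegan; has peanut, so not peanut-free (and 1 more) — reject
F: works as a flavour base, vegan, no tree nuts — keep
G: only vinegar; none excluded — valid
H: only pumpkin; none excluded — valid
I: has oat flour, so not kosher-for-Passover; has peanut, so not peanut-free — reject
J: only date and avocado; none excluded — keep
K: has shrimp, so not vegan — out
L: has peanut, so not peanut-free; has hazelnut, so not tree-nut-free — reject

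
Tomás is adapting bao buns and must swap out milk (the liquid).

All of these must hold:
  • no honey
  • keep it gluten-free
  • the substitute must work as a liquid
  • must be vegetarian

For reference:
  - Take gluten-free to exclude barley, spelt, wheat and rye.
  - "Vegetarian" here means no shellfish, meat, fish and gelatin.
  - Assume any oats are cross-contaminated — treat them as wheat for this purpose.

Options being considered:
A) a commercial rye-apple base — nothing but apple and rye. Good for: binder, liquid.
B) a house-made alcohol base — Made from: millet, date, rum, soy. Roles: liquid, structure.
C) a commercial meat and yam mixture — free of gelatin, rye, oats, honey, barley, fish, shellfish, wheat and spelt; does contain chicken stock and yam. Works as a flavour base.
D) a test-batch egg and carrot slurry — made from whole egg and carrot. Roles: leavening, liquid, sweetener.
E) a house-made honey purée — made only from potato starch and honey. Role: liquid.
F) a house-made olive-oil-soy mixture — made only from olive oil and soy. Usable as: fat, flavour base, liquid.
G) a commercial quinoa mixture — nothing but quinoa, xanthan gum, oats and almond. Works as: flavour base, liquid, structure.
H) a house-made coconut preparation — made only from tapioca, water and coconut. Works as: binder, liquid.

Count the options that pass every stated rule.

4

A: has rye, so not gluten-free — no
B: vegetarian, gluten-free — OK
C: not usable as a liquid; has chicken stock, so not vegetarian — no
D: gluten-free, vegetarian — valid
E: has honey, so not honey-free — no
F: every rule checks out — valid
G: has oats, so not gluten-free — no
H: only coconut, tapioca, and water; none excluded — keep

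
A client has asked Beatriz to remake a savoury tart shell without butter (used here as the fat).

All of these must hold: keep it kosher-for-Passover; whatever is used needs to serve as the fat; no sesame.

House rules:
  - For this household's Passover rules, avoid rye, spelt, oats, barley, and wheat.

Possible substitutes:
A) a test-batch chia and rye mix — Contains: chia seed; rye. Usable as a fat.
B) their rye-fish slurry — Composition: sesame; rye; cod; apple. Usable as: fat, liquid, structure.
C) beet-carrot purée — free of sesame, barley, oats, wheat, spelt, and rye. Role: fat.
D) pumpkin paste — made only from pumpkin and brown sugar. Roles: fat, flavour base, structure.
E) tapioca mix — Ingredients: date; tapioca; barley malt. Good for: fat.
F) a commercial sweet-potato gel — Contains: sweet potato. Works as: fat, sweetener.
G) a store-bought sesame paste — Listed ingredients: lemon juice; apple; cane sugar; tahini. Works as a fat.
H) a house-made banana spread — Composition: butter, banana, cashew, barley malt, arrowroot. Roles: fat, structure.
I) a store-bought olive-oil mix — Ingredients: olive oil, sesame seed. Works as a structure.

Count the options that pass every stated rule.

A: has rye, so not kosher-for-Passover — no
B: has rye, so not kosher-for-Passover; has sesame, so not sesame-free — out
C: works as a fat, no sesame, kosher-for-Passover — OK
D: works as a fat, kosher-for-Passover, no sesame — OK
E: has barley malt, so not kosher-for-Passover — reject
F: works as a fat, kosher-for-Passover, no sesame — valid
G: has tahini, so not sesame-free — out
H: has barley malt, so not kosher-for-Passover — reject
I: not usable as a fat; has sesame seed, so not sesame-free — no

3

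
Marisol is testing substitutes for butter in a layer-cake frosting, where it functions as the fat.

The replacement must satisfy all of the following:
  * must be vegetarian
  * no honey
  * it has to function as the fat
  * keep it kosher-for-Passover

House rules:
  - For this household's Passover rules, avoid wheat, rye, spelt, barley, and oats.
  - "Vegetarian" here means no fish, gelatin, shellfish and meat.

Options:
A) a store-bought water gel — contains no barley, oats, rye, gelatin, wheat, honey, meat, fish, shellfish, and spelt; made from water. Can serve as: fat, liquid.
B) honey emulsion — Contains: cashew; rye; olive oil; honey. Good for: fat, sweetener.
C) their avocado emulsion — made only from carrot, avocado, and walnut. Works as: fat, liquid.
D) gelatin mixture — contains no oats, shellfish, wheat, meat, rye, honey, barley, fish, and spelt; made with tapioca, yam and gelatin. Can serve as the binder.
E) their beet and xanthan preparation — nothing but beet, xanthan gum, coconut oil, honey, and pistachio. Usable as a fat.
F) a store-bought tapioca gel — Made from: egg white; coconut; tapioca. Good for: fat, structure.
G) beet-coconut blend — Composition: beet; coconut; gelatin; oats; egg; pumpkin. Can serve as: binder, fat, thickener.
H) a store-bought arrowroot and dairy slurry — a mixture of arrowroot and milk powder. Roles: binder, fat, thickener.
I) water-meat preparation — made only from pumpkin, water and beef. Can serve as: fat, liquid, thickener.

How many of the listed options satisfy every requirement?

A: works as a fat, no honey, vegetarian — keep
B: has rye, so not kosher-for-Passover; has honey, so not honey-free — no
C: works as a fat, vegetarian, kosher-for-Passover — OK
D: not usable as a fat; has gelatin, so not vegetarian — out
E: has honey, so not honey-free — out
F: works as a fat, kosher-for-Passover, no honey — keep
G: has oats, so not kosher-for-Passover; has gelatin, so not vegetarian — out
H: every rule checks out — keep
I: has beef, so not vegetarian — no

4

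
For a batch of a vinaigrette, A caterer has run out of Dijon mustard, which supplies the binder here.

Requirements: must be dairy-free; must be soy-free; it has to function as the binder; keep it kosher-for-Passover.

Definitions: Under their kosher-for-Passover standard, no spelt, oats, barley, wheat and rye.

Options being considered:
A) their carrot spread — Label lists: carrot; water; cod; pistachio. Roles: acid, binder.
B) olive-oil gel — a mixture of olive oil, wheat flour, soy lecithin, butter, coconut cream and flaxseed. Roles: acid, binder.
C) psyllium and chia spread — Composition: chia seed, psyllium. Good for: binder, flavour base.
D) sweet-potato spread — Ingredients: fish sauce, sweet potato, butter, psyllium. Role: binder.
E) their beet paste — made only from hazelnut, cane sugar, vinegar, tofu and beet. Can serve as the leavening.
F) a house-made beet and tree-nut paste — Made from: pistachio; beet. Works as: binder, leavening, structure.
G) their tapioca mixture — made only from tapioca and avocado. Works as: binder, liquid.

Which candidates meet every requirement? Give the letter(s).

A, C, F, G

A: cod and pistachio etc. — none of it excluded — keep
B: has wheat flour, so not kosher-for-Passover; has butter, so not dairy-free (and 1 more) — reject
C: only psyllium and chia seed; none excluded — valid
D: has butter, so not dairy-free — reject
E: not usable as a binder; has tofu, so not soy-free — out
F: only pistachio and beet; none excluded — keep
G: only avocado and tapioca; none excluded — OK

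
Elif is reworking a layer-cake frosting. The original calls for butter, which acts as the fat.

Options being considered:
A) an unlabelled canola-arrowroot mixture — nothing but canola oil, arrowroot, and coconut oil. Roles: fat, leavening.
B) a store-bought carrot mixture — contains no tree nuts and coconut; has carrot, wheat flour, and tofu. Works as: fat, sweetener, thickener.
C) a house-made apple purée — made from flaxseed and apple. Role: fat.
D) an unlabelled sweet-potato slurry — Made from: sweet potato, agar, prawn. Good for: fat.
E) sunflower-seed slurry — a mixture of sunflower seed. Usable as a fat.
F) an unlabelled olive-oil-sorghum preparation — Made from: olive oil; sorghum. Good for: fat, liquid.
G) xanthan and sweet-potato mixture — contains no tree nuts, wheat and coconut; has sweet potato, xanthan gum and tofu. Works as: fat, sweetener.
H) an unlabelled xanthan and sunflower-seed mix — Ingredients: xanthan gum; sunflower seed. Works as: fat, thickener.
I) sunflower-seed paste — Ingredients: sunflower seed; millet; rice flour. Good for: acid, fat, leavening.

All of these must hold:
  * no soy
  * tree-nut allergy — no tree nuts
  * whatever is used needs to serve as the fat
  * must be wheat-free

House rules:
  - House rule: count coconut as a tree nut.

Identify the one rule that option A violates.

usable as a fat: satisfied
tree-nut-free: has coconut oil — fails
wheat-free: satisfied
soy-free: satisfied

tree-nut-free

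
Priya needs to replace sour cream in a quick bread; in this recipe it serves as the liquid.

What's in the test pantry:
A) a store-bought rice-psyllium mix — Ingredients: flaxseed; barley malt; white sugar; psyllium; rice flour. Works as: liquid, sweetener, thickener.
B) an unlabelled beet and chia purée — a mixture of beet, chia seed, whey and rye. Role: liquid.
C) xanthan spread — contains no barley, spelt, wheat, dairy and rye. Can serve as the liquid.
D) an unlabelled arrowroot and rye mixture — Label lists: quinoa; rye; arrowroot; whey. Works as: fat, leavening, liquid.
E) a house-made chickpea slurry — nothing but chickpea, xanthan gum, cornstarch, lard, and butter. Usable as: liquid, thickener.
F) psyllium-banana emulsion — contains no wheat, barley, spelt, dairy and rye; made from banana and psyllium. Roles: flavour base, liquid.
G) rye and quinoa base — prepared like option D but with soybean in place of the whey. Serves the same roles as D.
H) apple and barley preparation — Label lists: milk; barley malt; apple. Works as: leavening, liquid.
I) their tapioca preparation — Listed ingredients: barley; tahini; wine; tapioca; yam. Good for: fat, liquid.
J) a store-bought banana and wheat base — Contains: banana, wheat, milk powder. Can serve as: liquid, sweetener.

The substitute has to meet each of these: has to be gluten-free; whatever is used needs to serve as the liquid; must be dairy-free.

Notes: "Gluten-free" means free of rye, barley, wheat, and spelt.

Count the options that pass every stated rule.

2

A: has barley malt, so not gluten-free — out
B: has rye, so not gluten-free; has whey, so not dairy-free — reject
C: no dairy, gluten-free — valid
D: has rye, so not gluten-free; has whey, so not dairy-free — out
E: has butter, so not dairy-free — out
F: works as a liquid, no dairy, gluten-free — OK
G: has rye, so not gluten-free — no
H: has barley malt, so not gluten-free; has milk, so not dairy-free — out
I: has barley, so not gluten-free — reject
J: has wheat, so not gluten-free; has milk powder, so not dairy-free — out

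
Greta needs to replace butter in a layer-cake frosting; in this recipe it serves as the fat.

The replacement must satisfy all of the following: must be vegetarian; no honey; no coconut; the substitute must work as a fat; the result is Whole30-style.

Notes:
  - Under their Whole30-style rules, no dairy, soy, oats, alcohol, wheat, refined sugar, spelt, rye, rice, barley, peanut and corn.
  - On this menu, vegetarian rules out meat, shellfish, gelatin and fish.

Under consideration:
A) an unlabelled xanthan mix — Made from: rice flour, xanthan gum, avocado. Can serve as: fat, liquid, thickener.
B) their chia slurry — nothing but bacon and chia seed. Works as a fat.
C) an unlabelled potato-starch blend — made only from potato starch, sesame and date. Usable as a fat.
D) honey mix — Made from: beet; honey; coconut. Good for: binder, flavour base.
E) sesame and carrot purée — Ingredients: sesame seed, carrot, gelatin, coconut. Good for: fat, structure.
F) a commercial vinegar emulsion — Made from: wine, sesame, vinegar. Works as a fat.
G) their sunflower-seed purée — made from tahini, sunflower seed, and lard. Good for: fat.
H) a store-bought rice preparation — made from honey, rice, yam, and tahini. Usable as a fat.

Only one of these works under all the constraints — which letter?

C

A: has rice flour, so not Whole30-style — no
B: has bacon, so not vegetarian — reject
C: nothing on the exclusion list — keep
D: not usable as a fat; has honey, so not honey-free (and 1 more) — no
E: has gelatin, so not vegetarian; has coconut, so not coconut-free — reject
F: has wine, so not Whole30-style — out
G: has lard, so not vegetarian — out
H: has rice, so not Whole30-style; has honey, so not honey-free — reject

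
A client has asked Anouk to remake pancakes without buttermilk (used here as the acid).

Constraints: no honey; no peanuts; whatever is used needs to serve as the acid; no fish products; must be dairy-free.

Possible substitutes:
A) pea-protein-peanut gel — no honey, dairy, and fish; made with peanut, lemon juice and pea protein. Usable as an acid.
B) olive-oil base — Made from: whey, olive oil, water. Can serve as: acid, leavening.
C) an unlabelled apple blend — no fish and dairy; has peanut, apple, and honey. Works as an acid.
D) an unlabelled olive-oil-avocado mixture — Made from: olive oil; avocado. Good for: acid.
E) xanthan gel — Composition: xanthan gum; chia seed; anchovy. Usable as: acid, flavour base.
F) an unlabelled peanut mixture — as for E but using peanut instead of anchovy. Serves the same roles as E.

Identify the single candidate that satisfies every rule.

A: has peanut, so not peanut-free — reject
B: has whey, so not dairy-free — no
C: has peanut, so not peanut-free; has honey, so not honey-free — no
D: works as an acid, no fish, no peanut — keep
E: has anchovy, so not fish-free — no
F: has peanut, so not peanut-free — out

D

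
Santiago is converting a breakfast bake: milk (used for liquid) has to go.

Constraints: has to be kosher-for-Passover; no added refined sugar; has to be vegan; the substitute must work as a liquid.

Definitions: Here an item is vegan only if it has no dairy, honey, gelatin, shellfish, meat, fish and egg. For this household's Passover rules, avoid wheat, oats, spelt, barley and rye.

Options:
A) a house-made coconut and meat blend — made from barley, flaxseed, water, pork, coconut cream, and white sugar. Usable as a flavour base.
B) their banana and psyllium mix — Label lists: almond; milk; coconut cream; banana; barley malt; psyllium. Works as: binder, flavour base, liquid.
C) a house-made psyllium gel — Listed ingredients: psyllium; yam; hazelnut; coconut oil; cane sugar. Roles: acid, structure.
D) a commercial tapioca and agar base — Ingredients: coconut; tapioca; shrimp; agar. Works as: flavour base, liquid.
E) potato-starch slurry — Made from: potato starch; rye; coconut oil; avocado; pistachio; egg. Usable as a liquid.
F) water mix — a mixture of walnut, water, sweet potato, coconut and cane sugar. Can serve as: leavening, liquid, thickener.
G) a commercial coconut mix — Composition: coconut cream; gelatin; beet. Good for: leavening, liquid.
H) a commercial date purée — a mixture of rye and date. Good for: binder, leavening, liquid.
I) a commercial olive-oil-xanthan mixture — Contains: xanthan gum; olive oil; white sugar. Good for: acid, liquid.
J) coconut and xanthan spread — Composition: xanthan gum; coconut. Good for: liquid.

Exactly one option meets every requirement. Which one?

J

A: not usable as a liquid; has pork, so not vegan (and 2 more) — no
B: has milk, so not vegan; has barley malt, so not kosher-for-Passover — out
C: not usable as a liquid; has cane sugar, so not no-added-sugar — out
D: has shrimp, so not vegan — reject
E: has egg, so not vegan; has rye, so not kosher-for-Passover — out
F: has cane sugar, so not no-added-sugar — no
G: has gelatin, so not vegan — reject
H: has rye, so not kosher-for-Passover — no
I: has white sugar, so not no-added-sugar — no
J: every rule checks out — valid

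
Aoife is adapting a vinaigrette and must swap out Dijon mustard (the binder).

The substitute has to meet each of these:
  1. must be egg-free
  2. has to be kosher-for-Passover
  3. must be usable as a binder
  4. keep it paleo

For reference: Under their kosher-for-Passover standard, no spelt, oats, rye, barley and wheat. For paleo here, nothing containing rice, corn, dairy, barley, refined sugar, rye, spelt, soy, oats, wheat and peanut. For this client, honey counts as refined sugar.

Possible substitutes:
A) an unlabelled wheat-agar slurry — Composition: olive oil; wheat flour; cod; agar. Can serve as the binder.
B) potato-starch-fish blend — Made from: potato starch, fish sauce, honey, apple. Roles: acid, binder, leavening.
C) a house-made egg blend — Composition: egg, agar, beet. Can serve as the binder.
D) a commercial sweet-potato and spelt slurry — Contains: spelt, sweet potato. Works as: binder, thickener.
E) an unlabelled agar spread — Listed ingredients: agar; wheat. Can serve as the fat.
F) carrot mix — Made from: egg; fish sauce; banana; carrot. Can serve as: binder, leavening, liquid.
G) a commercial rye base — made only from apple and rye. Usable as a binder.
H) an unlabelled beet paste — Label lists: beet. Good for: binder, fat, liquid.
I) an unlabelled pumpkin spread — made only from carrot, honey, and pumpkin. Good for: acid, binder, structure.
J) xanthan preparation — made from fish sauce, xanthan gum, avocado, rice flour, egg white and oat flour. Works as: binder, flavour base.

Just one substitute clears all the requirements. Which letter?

A: has wheat flour, so not kosher-for-Passover; has wheat flour, so not paleo — reject
B: has honey, so not paleo — out
C: has egg, so not egg-free — reject
D: has spelt, so not kosher-for-Passover; has spelt, so not paleo — no
E: not usable as a binder; has wheat, so not kosher-for-Passover (and 1 more) — reject
F: has egg, so not egg-free — out
G: has rye, so not kosher-for-Passover; has rye, so not paleo — out
H: nothing on the exclusion list — valid
I: has honey, so not paleo — no
J: has oat flour, so not kosher-for-Passover; has oat flour, so not paleo (and 1 more) — reject

H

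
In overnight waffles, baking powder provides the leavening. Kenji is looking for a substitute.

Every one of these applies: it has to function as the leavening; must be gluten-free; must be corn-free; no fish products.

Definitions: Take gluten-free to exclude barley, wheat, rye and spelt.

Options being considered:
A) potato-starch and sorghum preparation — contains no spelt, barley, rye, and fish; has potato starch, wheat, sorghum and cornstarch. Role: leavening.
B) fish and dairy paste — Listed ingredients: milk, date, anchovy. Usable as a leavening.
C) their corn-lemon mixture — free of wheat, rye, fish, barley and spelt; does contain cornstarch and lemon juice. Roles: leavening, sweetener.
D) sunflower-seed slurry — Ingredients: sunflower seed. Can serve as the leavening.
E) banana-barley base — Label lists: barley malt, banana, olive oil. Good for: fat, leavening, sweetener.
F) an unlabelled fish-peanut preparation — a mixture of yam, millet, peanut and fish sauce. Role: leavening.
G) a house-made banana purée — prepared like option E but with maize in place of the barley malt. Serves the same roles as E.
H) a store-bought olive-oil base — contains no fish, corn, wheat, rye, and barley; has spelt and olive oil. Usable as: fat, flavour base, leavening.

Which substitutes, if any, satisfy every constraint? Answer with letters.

D

A: has wheat, so not gluten-free; has cornstarch, so not corn-free — no
B: has anchovy, so not fish-free — reject
C: has cornstarch, so not corn-free — reject
D: works as a leavening, no corn, no fish — OK
E: has barley malt, so not gluten-free — out
F: has fish sauce, so not fish-free — out
G: has maize, so not corn-free — out
H: has spelt, so not gluten-free — no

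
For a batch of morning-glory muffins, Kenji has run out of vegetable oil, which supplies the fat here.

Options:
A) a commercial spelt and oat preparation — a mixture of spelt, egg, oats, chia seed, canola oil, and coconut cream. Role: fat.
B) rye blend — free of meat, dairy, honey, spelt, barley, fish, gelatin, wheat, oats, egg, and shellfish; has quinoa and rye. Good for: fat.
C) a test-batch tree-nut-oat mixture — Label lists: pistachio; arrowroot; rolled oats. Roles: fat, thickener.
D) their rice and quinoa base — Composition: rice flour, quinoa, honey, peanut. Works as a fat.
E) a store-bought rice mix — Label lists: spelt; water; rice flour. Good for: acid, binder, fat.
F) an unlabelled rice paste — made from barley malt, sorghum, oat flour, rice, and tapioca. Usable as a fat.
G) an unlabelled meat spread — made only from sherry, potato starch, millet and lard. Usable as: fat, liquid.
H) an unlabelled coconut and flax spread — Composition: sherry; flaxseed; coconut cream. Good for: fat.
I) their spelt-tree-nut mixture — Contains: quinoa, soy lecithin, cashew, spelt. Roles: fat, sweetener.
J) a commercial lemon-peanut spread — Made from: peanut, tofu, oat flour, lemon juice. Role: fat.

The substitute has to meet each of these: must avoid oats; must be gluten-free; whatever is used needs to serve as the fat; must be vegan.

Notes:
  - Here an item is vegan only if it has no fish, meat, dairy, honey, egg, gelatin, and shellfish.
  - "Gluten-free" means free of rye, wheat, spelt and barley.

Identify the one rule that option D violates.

vegan

usable as a fat: satisfied
vegan: has honey — fails
gluten-free: satisfied
oat-free: satisfied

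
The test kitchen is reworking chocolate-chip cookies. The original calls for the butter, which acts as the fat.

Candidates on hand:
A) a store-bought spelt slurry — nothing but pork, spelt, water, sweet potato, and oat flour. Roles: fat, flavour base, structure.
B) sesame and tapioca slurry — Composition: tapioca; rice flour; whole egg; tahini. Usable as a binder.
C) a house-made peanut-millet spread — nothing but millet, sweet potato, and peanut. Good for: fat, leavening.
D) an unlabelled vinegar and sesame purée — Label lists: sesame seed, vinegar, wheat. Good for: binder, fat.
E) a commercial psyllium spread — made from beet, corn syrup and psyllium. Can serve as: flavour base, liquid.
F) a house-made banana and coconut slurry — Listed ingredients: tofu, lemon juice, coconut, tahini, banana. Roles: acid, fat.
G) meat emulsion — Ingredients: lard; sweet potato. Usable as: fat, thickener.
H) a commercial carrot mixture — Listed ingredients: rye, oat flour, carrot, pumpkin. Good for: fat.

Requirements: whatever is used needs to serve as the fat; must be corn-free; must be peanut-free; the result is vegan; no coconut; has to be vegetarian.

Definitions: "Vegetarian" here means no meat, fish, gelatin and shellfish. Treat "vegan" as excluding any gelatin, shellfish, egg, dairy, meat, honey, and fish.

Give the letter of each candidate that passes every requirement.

A: has pork, so not vegetarian; has pork, so not vegan — reject
B: not usable as a fat; has whole egg, so not vegan — reject
C: has peanut, so not peanut-free — out
D: no peanut, vegetarian — OK
E: not usable as a fat; has corn syrup, so not corn-free — reject
F: has coconut, so not coconut-free — out
G: has lard, so not vegetarian; has lard, so not vegan — out
H: oat flour and rye etc. — none of it excluded — valid

D, H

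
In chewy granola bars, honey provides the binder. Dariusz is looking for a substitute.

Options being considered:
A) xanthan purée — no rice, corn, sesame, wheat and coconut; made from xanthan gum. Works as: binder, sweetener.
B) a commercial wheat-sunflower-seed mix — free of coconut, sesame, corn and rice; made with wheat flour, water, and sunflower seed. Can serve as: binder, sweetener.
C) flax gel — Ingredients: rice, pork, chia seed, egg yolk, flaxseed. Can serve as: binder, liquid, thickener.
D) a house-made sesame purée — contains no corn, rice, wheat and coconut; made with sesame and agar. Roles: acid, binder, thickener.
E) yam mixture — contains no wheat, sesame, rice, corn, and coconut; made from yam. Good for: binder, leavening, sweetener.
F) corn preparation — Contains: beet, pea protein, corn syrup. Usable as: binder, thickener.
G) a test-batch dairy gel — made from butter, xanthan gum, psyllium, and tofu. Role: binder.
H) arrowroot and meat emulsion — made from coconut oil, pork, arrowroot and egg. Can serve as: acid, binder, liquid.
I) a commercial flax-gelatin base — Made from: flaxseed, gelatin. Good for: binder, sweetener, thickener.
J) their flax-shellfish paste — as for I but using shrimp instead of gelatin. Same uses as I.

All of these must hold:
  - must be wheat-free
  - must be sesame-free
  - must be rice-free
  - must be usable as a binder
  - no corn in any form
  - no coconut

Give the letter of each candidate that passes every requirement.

A, E, G, I, J

A: works as a binder, no rice, no corn — keep
B: has wheat flour, so not wheat-free — no
C: has rice, so not rice-free — out
D: has sesame, so not sesame-free — out
E: no corn, no wheat — keep
F: has corn syrup, so not corn-free — out
G: works as a binder, no sesame, no corn — OK
H: has coconut oil, so not coconut-free — reject
I: only gelatin and flaxseed; none excluded — OK
J: only shrimp and flaxseed; none excluded — valid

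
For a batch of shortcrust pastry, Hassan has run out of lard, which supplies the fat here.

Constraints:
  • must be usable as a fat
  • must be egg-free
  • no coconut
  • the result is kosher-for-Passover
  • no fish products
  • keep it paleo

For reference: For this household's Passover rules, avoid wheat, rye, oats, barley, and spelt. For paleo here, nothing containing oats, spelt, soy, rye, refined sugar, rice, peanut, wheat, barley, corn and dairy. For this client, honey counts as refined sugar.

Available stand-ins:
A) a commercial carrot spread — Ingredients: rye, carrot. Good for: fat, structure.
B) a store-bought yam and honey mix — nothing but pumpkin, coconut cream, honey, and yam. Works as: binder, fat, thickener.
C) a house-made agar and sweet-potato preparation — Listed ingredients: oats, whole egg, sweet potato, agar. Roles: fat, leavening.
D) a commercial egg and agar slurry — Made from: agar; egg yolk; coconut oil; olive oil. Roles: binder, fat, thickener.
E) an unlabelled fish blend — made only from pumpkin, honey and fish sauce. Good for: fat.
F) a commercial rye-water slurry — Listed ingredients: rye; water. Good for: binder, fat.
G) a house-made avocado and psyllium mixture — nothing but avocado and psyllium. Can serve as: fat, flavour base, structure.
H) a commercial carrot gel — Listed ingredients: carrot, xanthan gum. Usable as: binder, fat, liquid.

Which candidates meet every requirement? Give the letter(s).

G, H

A: has rye, so not kosher-for-Passover; has rye, so not paleo — out
B: has honey, so not paleo; has coconut cream, so not coconut-free — out
C: has oats, so not kosher-for-Passover; has oats, so not paleo (and 1 more) — no
D: has egg yolk, so not egg-free; has coconut oil, so not coconut-free — out
E: has honey, so not paleo; has fish sauce, so not fish-free — no
F: has rye, so not kosher-for-Passover; has rye, so not paleo — reject
G: only avocado and psyllium; none excluded — valid
H: only xanthan gum and carrot; none excluded — keep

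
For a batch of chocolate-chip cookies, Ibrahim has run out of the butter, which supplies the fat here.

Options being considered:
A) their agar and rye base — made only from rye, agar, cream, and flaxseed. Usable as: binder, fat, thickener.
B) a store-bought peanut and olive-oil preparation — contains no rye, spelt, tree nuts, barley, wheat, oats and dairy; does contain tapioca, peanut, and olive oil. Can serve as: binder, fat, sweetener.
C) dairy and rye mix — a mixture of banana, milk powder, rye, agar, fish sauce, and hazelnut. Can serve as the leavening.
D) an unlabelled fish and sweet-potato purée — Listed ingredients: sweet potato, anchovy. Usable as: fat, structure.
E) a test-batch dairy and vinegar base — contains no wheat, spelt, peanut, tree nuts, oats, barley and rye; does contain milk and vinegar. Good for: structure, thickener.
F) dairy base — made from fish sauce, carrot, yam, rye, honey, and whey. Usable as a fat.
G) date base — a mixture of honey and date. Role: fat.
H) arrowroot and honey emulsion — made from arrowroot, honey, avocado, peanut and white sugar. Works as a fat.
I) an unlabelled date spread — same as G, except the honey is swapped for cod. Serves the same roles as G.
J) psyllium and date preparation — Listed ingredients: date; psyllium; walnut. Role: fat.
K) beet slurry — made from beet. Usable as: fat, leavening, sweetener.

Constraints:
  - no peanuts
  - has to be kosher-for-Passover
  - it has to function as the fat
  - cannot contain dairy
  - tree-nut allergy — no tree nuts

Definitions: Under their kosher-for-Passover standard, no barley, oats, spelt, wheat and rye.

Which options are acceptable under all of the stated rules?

D, G, I, K

A: has rye, so not kosher-for-Passover; has cream, so not dairy-free — out
B: has peanut, so not peanut-free — reject
C: not usable as a fat; has rye, so not kosher-for-Passover (and 2 more) — reject
D: nothing on the exclusion list — keep
E: not usable as a fat; has milk, so not dairy-free — no
F: has rye, so not kosher-for-Passover; has whey, so not dairy-free — no
G: only honey and date; none excluded — keep
H: has peanut, so not peanut-free — reject
I: only cod and date; none excluded — keep
J: has walnut, so not tree-nut-free — out
K: nothing on the exclusion list — keep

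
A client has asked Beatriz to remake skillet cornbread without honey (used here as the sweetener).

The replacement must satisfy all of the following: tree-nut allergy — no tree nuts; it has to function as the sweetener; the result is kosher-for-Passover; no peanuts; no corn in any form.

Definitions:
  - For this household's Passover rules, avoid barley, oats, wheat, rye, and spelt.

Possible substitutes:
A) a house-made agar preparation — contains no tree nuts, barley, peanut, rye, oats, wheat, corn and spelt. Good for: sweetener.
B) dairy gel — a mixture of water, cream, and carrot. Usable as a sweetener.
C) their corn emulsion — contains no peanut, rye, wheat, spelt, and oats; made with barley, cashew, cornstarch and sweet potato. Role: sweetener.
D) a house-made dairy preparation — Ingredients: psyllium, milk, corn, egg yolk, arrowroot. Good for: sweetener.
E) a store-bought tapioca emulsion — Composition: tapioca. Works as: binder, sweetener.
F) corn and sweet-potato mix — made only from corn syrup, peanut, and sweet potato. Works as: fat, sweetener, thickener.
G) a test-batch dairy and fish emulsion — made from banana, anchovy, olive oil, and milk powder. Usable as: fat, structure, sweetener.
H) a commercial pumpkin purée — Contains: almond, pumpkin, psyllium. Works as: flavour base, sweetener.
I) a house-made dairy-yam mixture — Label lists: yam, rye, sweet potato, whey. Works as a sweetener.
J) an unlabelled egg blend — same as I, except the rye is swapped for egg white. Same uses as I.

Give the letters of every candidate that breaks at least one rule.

C, D, F, H, I

A: no peanut, no corn — valid
B: only cream, carrot and water; none excluded — keep
C: has barley, so not kosher-for-Passover; has cornstarch, so not corn-free (and 1 more) — out
D: has corn, so not corn-free — no
E: every rule checks out — valid
F: has corn syrup, so not corn-free; has peanut, so not peanut-free — reject
G: kosher-for-Passover, no tree nuts — valid
H: has almond, so not tree-nut-free — no
I: has rye, so not kosher-for-Passover — reject
J: whey and egg white etc. — none of it excluded — OK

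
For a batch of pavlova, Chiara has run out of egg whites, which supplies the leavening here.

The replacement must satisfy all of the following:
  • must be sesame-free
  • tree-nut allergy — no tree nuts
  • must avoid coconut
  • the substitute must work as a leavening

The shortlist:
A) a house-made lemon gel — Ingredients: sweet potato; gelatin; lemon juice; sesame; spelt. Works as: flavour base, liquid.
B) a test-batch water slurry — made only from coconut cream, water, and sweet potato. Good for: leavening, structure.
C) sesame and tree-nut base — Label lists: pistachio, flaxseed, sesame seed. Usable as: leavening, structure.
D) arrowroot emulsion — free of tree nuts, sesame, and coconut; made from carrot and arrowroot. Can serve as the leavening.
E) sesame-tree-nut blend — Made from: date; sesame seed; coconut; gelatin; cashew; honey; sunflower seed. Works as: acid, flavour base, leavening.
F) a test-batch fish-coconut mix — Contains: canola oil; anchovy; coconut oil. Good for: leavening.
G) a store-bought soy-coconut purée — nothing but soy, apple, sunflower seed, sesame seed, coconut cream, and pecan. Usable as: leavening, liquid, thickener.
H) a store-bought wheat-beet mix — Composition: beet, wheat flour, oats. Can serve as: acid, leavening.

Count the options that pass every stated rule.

A: not usable as a leavening; has sesame, so not sesame-free — no
B: has coconut cream, so not coconut-free — out
C: has sesame seed, so not sesame-free; has pistachio, so not tree-nut-free — out
D: every rule checks out — OK
E: has sesame seed, so not sesame-free; has coconut, so not coconut-free (and 1 more) — reject
F: has coconut oil, so not coconut-free — reject
G: has sesame seed, so not sesame-free; has coconut cream, so not coconut-free (and 1 more) — no
H: no sesame, no coconut — valid

2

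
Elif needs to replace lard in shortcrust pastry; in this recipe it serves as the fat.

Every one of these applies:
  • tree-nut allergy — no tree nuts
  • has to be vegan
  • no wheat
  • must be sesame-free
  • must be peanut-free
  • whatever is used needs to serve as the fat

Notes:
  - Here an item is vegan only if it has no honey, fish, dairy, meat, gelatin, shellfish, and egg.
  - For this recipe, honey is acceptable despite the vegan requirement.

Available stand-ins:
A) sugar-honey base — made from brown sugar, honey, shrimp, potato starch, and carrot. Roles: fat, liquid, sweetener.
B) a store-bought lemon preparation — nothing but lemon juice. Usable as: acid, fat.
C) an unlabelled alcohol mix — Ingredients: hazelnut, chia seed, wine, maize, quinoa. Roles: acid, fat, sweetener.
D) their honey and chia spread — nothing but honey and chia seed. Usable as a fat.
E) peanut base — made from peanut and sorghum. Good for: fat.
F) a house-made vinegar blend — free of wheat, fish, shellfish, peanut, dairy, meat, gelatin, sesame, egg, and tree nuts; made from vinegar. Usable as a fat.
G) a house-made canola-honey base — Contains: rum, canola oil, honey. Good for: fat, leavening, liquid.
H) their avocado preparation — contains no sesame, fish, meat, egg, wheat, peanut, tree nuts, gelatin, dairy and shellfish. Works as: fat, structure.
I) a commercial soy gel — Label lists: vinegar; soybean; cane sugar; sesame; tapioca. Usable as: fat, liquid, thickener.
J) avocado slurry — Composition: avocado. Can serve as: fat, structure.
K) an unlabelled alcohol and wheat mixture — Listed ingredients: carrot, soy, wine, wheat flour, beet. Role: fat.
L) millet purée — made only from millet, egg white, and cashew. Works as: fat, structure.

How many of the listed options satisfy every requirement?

6

A: has shrimp, so not vegan — reject
B: nothing on the exclusion list — valid
C: has hazelnut, so not tree-nut-free — no
D: honey is permitted under the vegan carve-out; nothing else excluded — keep
E: has peanut, so not peanut-free — no
F: vegan, no tree nuts — valid
G: honey is permitted under the vegan carve-out; nothing else excluded — OK
H: works as a fat, no peanut, no wheat — OK
I: has sesame, so not sesame-free — no
J: every rule checks out — OK
K: has wheat flour, so not wheat-free — no
L: has egg white, so not vegan; has cashew, so not tree-nut-free — reject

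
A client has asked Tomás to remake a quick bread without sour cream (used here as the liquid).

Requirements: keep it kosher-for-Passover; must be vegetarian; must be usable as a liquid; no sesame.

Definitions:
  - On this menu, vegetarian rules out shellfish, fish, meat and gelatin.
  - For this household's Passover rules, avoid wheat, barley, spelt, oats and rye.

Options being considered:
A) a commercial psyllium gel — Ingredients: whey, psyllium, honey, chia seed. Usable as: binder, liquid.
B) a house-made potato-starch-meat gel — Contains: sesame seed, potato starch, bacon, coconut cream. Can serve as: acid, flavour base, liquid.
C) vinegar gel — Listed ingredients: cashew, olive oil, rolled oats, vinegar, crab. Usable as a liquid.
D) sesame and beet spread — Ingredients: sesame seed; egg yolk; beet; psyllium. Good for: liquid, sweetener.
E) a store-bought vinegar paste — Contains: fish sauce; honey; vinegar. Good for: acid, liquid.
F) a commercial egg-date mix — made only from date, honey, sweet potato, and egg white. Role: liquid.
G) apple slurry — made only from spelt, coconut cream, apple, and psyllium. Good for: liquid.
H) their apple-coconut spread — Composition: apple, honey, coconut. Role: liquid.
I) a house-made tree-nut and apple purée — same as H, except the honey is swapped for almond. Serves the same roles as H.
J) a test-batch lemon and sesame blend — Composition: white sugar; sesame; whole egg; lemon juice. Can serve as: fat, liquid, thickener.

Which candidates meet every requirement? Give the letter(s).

A, F, H, I

A: works as a liquid, vegetarian, kosher-for-Passover — keep
B: has bacon, so not vegetarian; has sesame seed, so not sesame-free — out
C: has crab, so not vegetarian; has rolled oats, so not kosher-for-Passover — reject
D: has sesame seed, so not sesame-free — out
E: has fish sauce, so not vegetarian — reject
F: works as a liquid, no sesame, vegetarian — OK
G: has spelt, so not kosher-for-Passover — reject
H: all constraints satisfied — OK
I: only coconut, almond, and apple; none excluded — valid
J: has sesame, so not sesame-free — reject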